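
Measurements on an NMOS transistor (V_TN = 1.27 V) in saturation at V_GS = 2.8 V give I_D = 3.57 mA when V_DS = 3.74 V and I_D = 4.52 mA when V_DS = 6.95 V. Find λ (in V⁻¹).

λ = 0.120 V⁻¹

With V_GS fixed, I_D ∝ (1 + λ V_DS) in saturation, so I_D2/I_D1 = (1 + λ V_DS2)/(1 + λ V_DS1).
4.52/3.57 = 1.266 = (1 + 6.95 λ)/(1 + 3.74 λ).
Solving: λ (I_D1 V_DS2 − I_D2 V_DS1) = I_D2 − I_D1, so λ = (4.52 − 3.57) / (3.57 × 6.95 − 4.52 × 3.74) = 0.95 / 7.91 = 0.12 V⁻¹.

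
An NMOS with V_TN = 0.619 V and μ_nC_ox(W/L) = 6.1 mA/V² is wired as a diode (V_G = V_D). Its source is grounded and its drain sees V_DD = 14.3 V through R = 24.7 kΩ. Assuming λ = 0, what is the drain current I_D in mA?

With gate tied to drain, V_GS = V_DS ≥ V_GS − V_TN, so the device is in saturation.
KCL at the drain: ½ k_n (V_GS − V_TN)² = (V_DD − V_GS)/R.
Let x = V_GS − 0.619. Then 75.3 x² + x − 13.68 = 0, giving x = 0.42 V (positive root), so V_GS = 1.04 V.
I_D = (V_DD − V_GS)/R = (14.3 − 1.04) / 24.7 = 0.537 mA.

I_D = 0.537 mA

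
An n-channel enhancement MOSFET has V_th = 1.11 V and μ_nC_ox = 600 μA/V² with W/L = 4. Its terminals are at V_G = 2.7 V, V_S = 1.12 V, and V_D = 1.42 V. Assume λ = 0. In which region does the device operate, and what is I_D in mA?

V_GS = V_G − V_S = 2.7 − 1.12 = 1.58 V; V_DS = V_D − V_S = 1.42 − 1.12 = 0.3 V.
k_n = μ_nC_ox · (W/L) = 2.4 mA/V².
V_ov = V_GS − V_th = 1.58 − 1.11 = 0.47 V.
Since V_DS = 0.3 V < V_ov = 0.47 V, the device is in the triode region.
I_D = k_n [V_ov · V_DS − ½ V_DS²] = 2.4 × [0.47 × 0.3 − 0.5 × 0.3²] = 0.23 mA.

Triode; I_D = 0.230 mA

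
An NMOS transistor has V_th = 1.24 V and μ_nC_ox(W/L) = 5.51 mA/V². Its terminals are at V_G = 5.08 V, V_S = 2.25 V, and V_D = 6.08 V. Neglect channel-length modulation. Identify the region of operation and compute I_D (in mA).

Saturation; I_D = 6.96 mA

V_GS = V_G − V_S = 5.08 − 2.25 = 2.83 V; V_DS = V_D − V_S = 6.08 − 2.25 = 3.83 V.
V_ov = V_GS − V_th = 2.83 − 1.24 = 1.59 V.
Since V_DS = 3.83 V ≥ V_ov = 1.59 V, the device is in saturation.
I_D = ½ k_n V_ov² = 0.5 × 5.51 × 1.59² = 6.96 mA.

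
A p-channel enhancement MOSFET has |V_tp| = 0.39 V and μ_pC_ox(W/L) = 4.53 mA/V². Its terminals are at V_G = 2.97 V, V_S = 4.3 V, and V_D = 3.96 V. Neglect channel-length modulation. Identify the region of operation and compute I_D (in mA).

V_SG = V_S − V_G = 4.3 − 2.97 = 1.33 V; V_SD = V_S − V_D = 4.3 − 3.96 = 0.34 V.
V_ov = V_SG − |V_tp| = 1.33 − 0.39 = 0.94 V.
Since V_SD = 0.34 V < V_ov = 0.94 V, the device is in the triode region.
I_D = k_p [V_ov · V_SD − ½ V_SD²] = 4.53 × [0.94 × 0.34 − 0.5 × 0.34²] = 1.19 mA.

Triode; I_D = 1.19 mA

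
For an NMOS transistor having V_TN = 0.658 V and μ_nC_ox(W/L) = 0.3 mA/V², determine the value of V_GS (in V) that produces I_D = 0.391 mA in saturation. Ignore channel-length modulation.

In saturation I_D = ½ k_n (V_GS − V_TN)², so V_GS − V_TN = √(2 I_D / k_n) = √(2 × 0.391 / 0.3) = 1.61 V.
V_GS = 0.658 + 1.61 = 2.27 V.

V_GS = 2.27 V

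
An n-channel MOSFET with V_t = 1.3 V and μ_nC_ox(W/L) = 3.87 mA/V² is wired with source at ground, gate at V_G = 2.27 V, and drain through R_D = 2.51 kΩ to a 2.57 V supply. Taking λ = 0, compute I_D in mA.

I_D = 0.911 mA

V_GS = V_G = 2.27 V, so V_ov = 2.27 − 1.3 = 0.97 V.
Assume saturation: I_D = ½ k_n V_ov² = 0.5 × 3.87 × 0.97² = 1.82 mA, giving V_DS = V_DD − I_D R_D = 2.57 − 1.82 × 2.51 = -2 V.
But -2 V < V_ov = 0.97 V, so the device is actually in triode.
In triode I_D = k_n[V_ov V_DS − ½ V_DS²] and I_D = (V_DD − V_DS)/R_D. Equating: 4.86 V_DS² − 10.42 V_DS + 2.57 = 0, giving V_DS = 0.284 V (the root below V_ov).
I_D = (2.57 − 0.284) / 2.51 = 0.911 mA.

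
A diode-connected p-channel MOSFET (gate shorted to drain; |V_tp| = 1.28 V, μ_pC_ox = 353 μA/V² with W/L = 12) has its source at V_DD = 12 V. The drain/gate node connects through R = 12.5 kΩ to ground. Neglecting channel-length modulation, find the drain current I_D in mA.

I_D = 0.808 mA

With gate tied to drain, V_SG = V_SD ≥ V_SG − |V_tp|, so the device is in saturation.
k_p = μ_pC_ox · (W/L) = 4.236 mA/V².
KCL at the drain: ½ k_p (V_SG − |V_tp|)² = (V_DD − V_SG)/R.
Let x = V_SG − 1.28. Then 26.5 x² + x − 10.72 = 0, giving x = 0.618 V (positive root), so V_SG = 1.9 V.
I_D = (V_DD − V_SG)/R = (12 − 1.9) / 12.5 = 0.808 mA.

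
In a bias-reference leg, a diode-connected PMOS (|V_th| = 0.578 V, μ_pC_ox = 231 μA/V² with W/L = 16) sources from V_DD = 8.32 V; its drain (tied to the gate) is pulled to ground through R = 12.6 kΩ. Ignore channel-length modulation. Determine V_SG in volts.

V_SG = 1.13 V

With gate tied to drain, V_SG = V_SD ≥ V_SG − |V_th|, so the device is in saturation.
k_p = μ_pC_ox · (W/L) = 3.696 mA/V².
KCL at the drain: ½ k_p (V_SG − |V_th|)² = (V_DD − V_SG)/R.
Let x = V_SG − 0.578. Then 23.3 x² + x − 7.742 = 0, giving x = 0.556 V (positive root), so V_SG = 1.13 V.
I_D = (V_DD − V_SG)/R = (8.32 − 1.13) / 12.6 = 0.57 mA.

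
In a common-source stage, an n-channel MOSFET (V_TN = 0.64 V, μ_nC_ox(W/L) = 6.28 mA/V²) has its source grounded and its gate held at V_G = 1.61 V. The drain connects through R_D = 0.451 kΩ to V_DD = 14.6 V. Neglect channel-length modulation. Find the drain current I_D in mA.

I_D = 2.95 mA

V_GS = V_G = 1.61 V, so V_ov = 1.61 − 0.64 = 0.97 V.
Assume saturation: I_D = ½ k_n V_ov² = 0.5 × 6.28 × 0.97² = 2.95 mA, giving V_DS = V_DD − I_D R_D = 14.6 − 2.95 × 0.451 = 13.3 V.
V_DS = 13.3 V ≥ V_ov = 0.97 V, confirming saturation.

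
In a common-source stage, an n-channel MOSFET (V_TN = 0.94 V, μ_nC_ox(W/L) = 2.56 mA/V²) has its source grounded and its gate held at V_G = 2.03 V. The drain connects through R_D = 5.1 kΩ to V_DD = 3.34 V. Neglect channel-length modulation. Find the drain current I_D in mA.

V_GS = V_G = 2.03 V, so V_ov = 2.03 − 0.94 = 1.09 V.
Assume saturation: I_D = ½ k_n V_ov² = 0.5 × 2.56 × 1.09² = 1.52 mA, giving V_DS = V_DD − I_D R_D = 3.34 − 1.52 × 5.1 = -4.42 V.
But -4.42 V < V_ov = 1.09 V, so the device is actually in triode.
In triode I_D = k_n[V_ov V_DS − ½ V_DS²] and I_D = (V_DD − V_DS)/R_D. Equating: 6.53 V_DS² − 15.23 V_DS + 3.34 = 0, giving V_DS = 0.245 V (the root below V_ov).
I_D = (3.34 − 0.245) / 5.1 = 0.607 mA.

I_D = 0.607 mA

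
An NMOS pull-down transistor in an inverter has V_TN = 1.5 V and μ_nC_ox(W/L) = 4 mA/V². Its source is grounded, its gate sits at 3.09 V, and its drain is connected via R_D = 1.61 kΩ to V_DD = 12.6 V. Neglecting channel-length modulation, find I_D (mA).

I_D = 5.06 mA

V_GS = V_G = 3.09 V, so V_ov = 3.09 − 1.5 = 1.59 V.
Assume saturation: I_D = ½ k_n V_ov² = 0.5 × 4 × 1.59² = 5.06 mA, giving V_DS = V_DD − I_D R_D = 12.6 − 5.06 × 1.61 = 4.46 V.
V_DS = 4.46 V ≥ V_ov = 1.59 V, confirming saturation.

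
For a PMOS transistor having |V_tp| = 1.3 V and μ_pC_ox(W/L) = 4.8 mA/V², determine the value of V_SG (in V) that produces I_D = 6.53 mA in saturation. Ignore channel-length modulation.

V_SG = 2.95 V

In saturation I_D = ½ k_p (V_SG − |V_tp|)², so V_SG − |V_tp| = √(2 I_D / k_p) = √(2 × 6.53 / 4.8) = 1.65 V.
V_SG = 1.3 + 1.65 = 2.95 V.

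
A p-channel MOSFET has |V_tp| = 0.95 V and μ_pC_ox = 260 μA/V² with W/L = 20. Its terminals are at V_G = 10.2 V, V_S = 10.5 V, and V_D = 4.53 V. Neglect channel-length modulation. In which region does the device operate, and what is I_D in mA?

V_SG = V_S − V_G = 10.5 − 10.2 = 0.3 V; V_SD = V_S − V_D = 10.5 − 4.53 = 5.97 V.
V_SG = 0.3 V < |V_tp| = 0.95 V, so the transistor is in cutoff.

Cutoff; I_D = 0 mA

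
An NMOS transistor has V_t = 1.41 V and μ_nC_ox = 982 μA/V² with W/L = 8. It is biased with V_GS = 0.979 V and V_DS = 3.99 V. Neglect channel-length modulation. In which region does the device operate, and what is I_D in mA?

Cutoff; I_D = 0 mA

V_GS = 0.979 V < V_t = 1.41 V, so the transistor is in cutoff.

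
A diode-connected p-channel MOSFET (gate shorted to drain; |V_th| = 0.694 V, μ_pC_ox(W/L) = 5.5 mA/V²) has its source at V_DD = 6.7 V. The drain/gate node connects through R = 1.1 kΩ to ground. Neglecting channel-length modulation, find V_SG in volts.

V_SG = 1.95 V

With gate tied to drain, V_SG = V_SD ≥ V_SG − |V_th|, so the device is in saturation.
KCL at the drain: ½ k_p (V_SG − |V_th|)² = (V_DD − V_SG)/R.
Let x = V_SG − 0.694. Then 3.03 x² + x − 6.006 = 0, giving x = 1.25 V (positive root), so V_SG = 1.95 V.
I_D = (V_DD − V_SG)/R = (6.7 − 1.95) / 1.1 = 4.32 mA.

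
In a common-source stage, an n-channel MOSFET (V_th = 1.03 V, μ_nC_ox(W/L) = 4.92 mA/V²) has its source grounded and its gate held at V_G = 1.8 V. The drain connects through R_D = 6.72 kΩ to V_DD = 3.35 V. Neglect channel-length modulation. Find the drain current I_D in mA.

I_D = 0.478 mA

V_GS = V_G = 1.8 V, so V_ov = 1.8 − 1.03 = 0.77 V.
Assume saturation: I_D = ½ k_n V_ov² = 0.5 × 4.92 × 0.77² = 1.46 mA, giving V_DS = V_DD − I_D R_D = 3.35 − 1.46 × 6.72 = -6.45 V.
But -6.45 V < V_ov = 0.77 V, so the device is actually in triode.
In triode I_D = k_n[V_ov V_DS − ½ V_DS²] and I_D = (V_DD − V_DS)/R_D. Equating: 16.5 V_DS² − 26.46 V_DS + 3.35 = 0, giving V_DS = 0.139 V (the root below V_ov).
I_D = (3.35 − 0.139) / 6.72 = 0.478 mA.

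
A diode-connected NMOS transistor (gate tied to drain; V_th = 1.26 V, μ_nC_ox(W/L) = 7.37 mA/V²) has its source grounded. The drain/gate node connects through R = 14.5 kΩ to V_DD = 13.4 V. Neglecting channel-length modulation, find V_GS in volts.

V_GS = 1.73 V

With gate tied to drain, V_GS = V_DS ≥ V_GS − V_th, so the device is in saturation.
KCL at the drain: ½ k_n (V_GS − V_th)² = (V_DD − V_GS)/R.
Let x = V_GS − 1.26. Then 53.4 x² + x − 12.14 = 0, giving x = 0.467 V (positive root), so V_GS = 1.73 V.
I_D = (V_DD − V_GS)/R = (13.4 − 1.73) / 14.5 = 0.805 mA.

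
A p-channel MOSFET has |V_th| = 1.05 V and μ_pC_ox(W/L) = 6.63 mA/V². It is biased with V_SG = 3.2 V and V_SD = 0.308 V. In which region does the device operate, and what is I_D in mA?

V_ov = V_SG − |V_th| = 3.2 − 1.05 = 2.15 V.
Since V_SD = 0.308 V < V_ov = 2.15 V, the device is in the triode region.
I_D = k_p [V_ov · V_SD − ½ V_SD²] = 6.63 × [2.15 × 0.308 − 0.5 × 0.308²] = 4.08 mA.

Triode; I_D = 4.08 mA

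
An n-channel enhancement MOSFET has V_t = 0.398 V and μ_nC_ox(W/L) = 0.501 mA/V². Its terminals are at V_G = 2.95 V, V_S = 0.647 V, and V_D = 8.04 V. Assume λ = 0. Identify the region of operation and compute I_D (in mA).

V_GS = V_G − V_S = 2.95 − 0.647 = 2.3 V; V_DS = V_D − V_S = 8.04 − 0.647 = 7.39 V.
V_ov = V_GS − V_t = 2.3 − 0.398 = 1.9 V.
Since V_DS = 7.39 V ≥ V_ov = 1.9 V, the device is in saturation.
I_D = ½ k_n V_ov² = 0.5 × 0.501 × 1.9² = 0.909 mA.

Saturation; I_D = 0.909 mA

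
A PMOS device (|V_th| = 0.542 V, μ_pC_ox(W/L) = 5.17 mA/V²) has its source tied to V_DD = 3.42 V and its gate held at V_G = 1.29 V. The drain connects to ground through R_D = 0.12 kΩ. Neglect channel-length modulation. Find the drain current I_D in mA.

I_D = 6.52 mA

V_SG = V_DD − V_G = 3.42 − 1.29 = 2.13 V, so V_ov = 2.13 − 0.542 = 1.59 V.
Assume saturation: I_D = ½ k_p V_ov² = 0.5 × 5.17 × 1.59² = 6.52 mA, giving V_SD = V_DD − I_D R_D = 3.42 − 6.52 × 0.12 = 2.64 V.
V_SD = 2.64 V ≥ V_ov = 1.59 V, confirming saturation.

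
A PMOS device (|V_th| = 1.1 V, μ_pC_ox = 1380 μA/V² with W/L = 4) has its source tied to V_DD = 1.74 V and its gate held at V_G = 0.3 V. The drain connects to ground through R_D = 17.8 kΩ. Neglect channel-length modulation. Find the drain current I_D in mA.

V_SG = V_DD − V_G = 1.74 − 0.3 = 1.44 V, so V_ov = 1.44 − 1.1 = 0.34 V.
k_p = μ_pC_ox · (W/L) = 5.52 mA/V².
Assume saturation: I_D = ½ k_p V_ov² = 0.5 × 5.52 × 0.34² = 0.319 mA, giving V_SD = V_DD − I_D R_D = 1.74 − 0.319 × 17.8 = -3.94 V.
But -3.94 V < V_ov = 0.34 V, so the device is actually in triode.
In triode I_D = k_p[V_ov V_SD − ½ V_SD²] and I_D = (V_DD − V_SD)/R_D. Equating: 49.1 V_SD² − 34.41 V_SD + 1.74 = 0, giving V_SD = 0.0549 V (the root below V_ov).
I_D = (1.74 − 0.0549) / 17.8 = 0.0947 mA.

I_D = 0.0947 mA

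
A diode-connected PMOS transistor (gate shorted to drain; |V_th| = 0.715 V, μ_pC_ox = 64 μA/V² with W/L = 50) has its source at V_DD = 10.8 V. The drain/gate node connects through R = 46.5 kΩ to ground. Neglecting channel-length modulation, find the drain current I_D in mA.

I_D = 0.209 mA

With gate tied to drain, V_SG = V_SD ≥ V_SG − |V_th|, so the device is in saturation.
k_p = μ_pC_ox · (W/L) = 3.2 mA/V².
KCL at the drain: ½ k_p (V_SG − |V_th|)² = (V_DD − V_SG)/R.
Let x = V_SG − 0.715. Then 74.4 x² + x − 10.09 = 0, giving x = 0.362 V (positive root), so V_SG = 1.08 V.
I_D = (V_DD − V_SG)/R = (10.8 − 1.08) / 46.5 = 0.209 mA.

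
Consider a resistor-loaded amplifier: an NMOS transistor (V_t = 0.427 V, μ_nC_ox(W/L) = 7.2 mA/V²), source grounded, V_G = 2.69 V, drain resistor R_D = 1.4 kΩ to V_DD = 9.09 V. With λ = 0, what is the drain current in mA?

V_GS = V_G = 2.69 V, so V_ov = 2.69 − 0.427 = 2.26 V.
Assume saturation: I_D = ½ k_n V_ov² = 0.5 × 7.2 × 2.26² = 18.4 mA, giving V_DS = V_DD − I_D R_D = 9.09 − 18.4 × 1.4 = -16.7 V.
But -16.7 V < V_ov = 2.26 V, so the device is actually in triode.
In triode I_D = k_n[V_ov V_DS − ½ V_DS²] and I_D = (V_DD − V_DS)/R_D. Equating: 5.04 V_DS² − 23.81 V_DS + 9.09 = 0, giving V_DS = 0.419 V (the root below V_ov).
I_D = (9.09 − 0.419) / 1.4 = 6.19 mA.

I_D = 6.19 mA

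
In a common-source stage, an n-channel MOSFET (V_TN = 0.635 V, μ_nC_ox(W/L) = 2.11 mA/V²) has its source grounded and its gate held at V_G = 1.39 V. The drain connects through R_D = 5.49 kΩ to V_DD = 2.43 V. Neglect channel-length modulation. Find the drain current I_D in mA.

V_GS = V_G = 1.39 V, so V_ov = 1.39 − 0.635 = 0.755 V.
Assume saturation: I_D = ½ k_n V_ov² = 0.5 × 2.11 × 0.755² = 0.601 mA, giving V_DS = V_DD − I_D R_D = 2.43 − 0.601 × 5.49 = -0.872 V.
But -0.872 V < V_ov = 0.755 V, so the device is actually in triode.
In triode I_D = k_n[V_ov V_DS − ½ V_DS²] and I_D = (V_DD − V_DS)/R_D. Equating: 5.79 V_DS² − 9.746 V_DS + 2.43 = 0, giving V_DS = 0.304 V (the root below V_ov).
I_D = (2.43 − 0.304) / 5.49 = 0.387 mA.

I_D = 0.387 mA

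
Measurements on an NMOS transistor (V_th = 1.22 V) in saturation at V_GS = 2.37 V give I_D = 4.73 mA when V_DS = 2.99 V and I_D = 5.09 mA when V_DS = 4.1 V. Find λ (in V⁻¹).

With V_GS fixed, I_D ∝ (1 + λ V_DS) in saturation, so I_D2/I_D1 = (1 + λ V_DS2)/(1 + λ V_DS1).
5.09/4.73 = 1.076 = (1 + 4.1 λ)/(1 + 2.99 λ).
Solving: λ (I_D1 V_DS2 − I_D2 V_DS1) = I_D2 − I_D1, so λ = (5.09 − 4.73) / (4.73 × 4.1 − 5.09 × 2.99) = 0.36 / 4.17 = 0.0863 V⁻¹.

λ = 0.0863 V⁻¹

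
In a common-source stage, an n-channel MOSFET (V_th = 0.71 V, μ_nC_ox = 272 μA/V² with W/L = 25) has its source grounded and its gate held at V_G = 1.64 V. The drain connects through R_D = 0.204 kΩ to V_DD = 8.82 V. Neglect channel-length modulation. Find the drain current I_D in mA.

I_D = 2.94 mA

V_GS = V_G = 1.64 V, so V_ov = 1.64 − 0.71 = 0.93 V.
k_n = μ_nC_ox · (W/L) = 6.8 mA/V².
Assume saturation: I_D = ½ k_n V_ov² = 0.5 × 6.8 × 0.93² = 2.94 mA, giving V_DS = V_DD − I_D R_D = 8.82 − 2.94 × 0.204 = 8.22 V.
V_DS = 8.22 V ≥ V_ov = 0.93 V, confirming saturation.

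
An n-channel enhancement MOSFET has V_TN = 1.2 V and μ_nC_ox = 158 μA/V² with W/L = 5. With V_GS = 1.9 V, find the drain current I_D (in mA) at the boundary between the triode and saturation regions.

I_D = 0.194 mA

At the boundary V_DS = V_ov = V_GS − V_TN = 1.9 − 1.2 = 0.7 V.
k_n = μ_nC_ox · (W/L) = 0.79 mA/V².
I_D = ½ k_n V_ov² = 0.5 × 0.79 × 0.7² = 0.194 mA.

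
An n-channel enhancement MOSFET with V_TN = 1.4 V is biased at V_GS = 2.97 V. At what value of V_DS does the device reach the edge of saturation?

The boundary between triode and saturation is V_DS = V_GS − V_TN = V_ov.
V_ov = 2.97 − 1.4 = 1.57 V.

V_DS,sat = 1.57 V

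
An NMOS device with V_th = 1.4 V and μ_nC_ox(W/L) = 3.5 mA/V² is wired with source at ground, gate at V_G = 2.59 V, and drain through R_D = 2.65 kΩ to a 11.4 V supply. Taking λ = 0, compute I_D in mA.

V_GS = V_G = 2.59 V, so V_ov = 2.59 − 1.4 = 1.19 V.
Assume saturation: I_D = ½ k_n V_ov² = 0.5 × 3.5 × 1.19² = 2.48 mA, giving V_DS = V_DD − I_D R_D = 11.4 − 2.48 × 2.65 = 4.83 V.
V_DS = 4.83 V ≥ V_ov = 1.19 V, confirming saturation.

I_D = 2.48 mA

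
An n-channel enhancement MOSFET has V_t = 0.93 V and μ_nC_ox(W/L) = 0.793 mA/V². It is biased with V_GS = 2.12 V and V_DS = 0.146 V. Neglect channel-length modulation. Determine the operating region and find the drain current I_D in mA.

V_ov = V_GS − V_t = 2.12 − 0.93 = 1.19 V.
Since V_DS = 0.146 V < V_ov = 1.19 V, the device is in the triode region.
I_D = k_n [V_ov · V_DS − ½ V_DS²] = 0.793 × [1.19 × 0.146 − 0.5 × 0.146²] = 0.129 mA.

Triode; I_D = 0.129 mA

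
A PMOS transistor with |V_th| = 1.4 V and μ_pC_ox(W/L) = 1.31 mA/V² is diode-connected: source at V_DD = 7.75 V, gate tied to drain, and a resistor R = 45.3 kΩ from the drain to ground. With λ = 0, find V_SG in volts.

With gate tied to drain, V_SG = V_SD ≥ V_SG − |V_th|, so the device is in saturation.
KCL at the drain: ½ k_p (V_SG − |V_th|)² = (V_DD − V_SG)/R.
Let x = V_SG − 1.4. Then 29.7 x² + x − 6.35 = 0, giving x = 0.446 V (positive root), so V_SG = 1.85 V.
I_D = (V_DD − V_SG)/R = (7.75 − 1.85) / 45.3 = 0.13 mA.

V_SG = 1.85 V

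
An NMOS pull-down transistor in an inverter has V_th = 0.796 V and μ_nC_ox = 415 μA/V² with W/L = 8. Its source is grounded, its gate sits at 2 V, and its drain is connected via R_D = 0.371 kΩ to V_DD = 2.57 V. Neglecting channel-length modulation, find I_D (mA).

I_D = 2.41 mA

V_GS = V_G = 2 V, so V_ov = 2 − 0.796 = 1.2 V.
k_n = μ_nC_ox · (W/L) = 3.32 mA/V².
Assume saturation: I_D = ½ k_n V_ov² = 0.5 × 3.32 × 1.2² = 2.41 mA, giving V_DS = V_DD − I_D R_D = 2.57 − 2.41 × 0.371 = 1.68 V.
V_DS = 1.68 V ≥ V_ov = 1.2 V, confirming saturation.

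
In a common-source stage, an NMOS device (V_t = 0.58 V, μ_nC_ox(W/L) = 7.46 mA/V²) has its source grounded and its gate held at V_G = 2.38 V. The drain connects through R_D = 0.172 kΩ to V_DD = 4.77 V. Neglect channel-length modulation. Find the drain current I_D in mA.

I_D = 12.1 mA

V_GS = V_G = 2.38 V, so V_ov = 2.38 − 0.58 = 1.8 V.
Assume saturation: I_D = ½ k_n V_ov² = 0.5 × 7.46 × 1.8² = 12.1 mA, giving V_DS = V_DD − I_D R_D = 4.77 − 12.1 × 0.172 = 2.69 V.
V_DS = 2.69 V ≥ V_ov = 1.8 V, confirming saturation.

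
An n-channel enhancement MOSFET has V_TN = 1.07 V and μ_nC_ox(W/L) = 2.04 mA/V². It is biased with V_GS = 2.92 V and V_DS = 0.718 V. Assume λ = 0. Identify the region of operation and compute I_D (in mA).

Triode; I_D = 2.18 mA

V_ov = V_GS − V_TN = 2.92 − 1.07 = 1.85 V.
Since V_DS = 0.718 V < V_ov = 1.85 V, the device is in the triode region.
I_D = k_n [V_ov · V_DS − ½ V_DS²] = 2.04 × [1.85 × 0.718 − 0.5 × 0.718²] = 2.18 mA.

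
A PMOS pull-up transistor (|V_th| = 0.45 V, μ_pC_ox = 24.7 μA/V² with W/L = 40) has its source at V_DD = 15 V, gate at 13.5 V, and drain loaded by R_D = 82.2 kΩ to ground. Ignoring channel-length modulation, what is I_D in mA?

V_SG = V_DD − V_G = 15 − 13.5 = 1.5 V, so V_ov = 1.5 − 0.45 = 1.05 V.
k_p = μ_pC_ox · (W/L) = 0.988 mA/V².
Assume saturation: I_D = ½ k_p V_ov² = 0.5 × 0.988 × 1.05² = 0.545 mA, giving V_SD = V_DD − I_D R_D = 15 − 0.545 × 82.2 = -29.8 V.
But -29.8 V < V_ov = 1.05 V, so the device is actually in triode.
In triode I_D = k_p[V_ov V_SD − ½ V_SD²] and I_D = (V_DD − V_SD)/R_D. Equating: 40.6 V_SD² − 86.27 V_SD + 15 = 0, giving V_SD = 0.191 V (the root below V_ov).
I_D = (15 − 0.191) / 82.2 = 0.18 mA.

I_D = 0.180 mA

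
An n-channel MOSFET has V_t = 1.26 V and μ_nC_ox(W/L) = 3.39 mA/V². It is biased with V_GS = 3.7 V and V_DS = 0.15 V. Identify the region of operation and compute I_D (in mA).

Triode; I_D = 1.20 mA

V_ov = V_GS − V_t = 3.7 − 1.26 = 2.44 V.
Since V_DS = 0.15 V < V_ov = 2.44 V, the device is in the triode region.
I_D = k_n [V_ov · V_DS − ½ V_DS²] = 3.39 × [2.44 × 0.15 − 0.5 × 0.15²] = 1.2 mA.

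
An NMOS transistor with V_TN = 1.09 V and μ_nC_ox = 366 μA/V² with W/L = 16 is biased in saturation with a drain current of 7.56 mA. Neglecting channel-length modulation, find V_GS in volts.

V_GS = 2.70 V

k_n = μ_nC_ox · (W/L) = 5.856 mA/V².
In saturation I_D = ½ k_n (V_GS − V_TN)², so V_GS − V_TN = √(2 I_D / k_n) = √(2 × 7.56 / 5.856) = 1.61 V.
V_GS = 1.09 + 1.61 = 2.7 V.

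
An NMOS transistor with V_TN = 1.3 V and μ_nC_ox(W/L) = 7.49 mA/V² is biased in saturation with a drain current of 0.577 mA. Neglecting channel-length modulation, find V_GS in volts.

In saturation I_D = ½ k_n (V_GS − V_TN)², so V_GS − V_TN = √(2 I_D / k_n) = √(2 × 0.577 / 7.49) = 0.393 V.
V_GS = 1.3 + 0.393 = 1.69 V.

V_GS = 1.69 V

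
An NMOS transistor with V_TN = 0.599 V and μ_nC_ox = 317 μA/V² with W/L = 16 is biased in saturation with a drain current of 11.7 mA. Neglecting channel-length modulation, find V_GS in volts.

V_GS = 2.75 V

k_n = μ_nC_ox · (W/L) = 5.072 mA/V².
In saturation I_D = ½ k_n (V_GS − V_TN)², so V_GS − V_TN = √(2 I_D / k_n) = √(2 × 11.7 / 5.072) = 2.15 V.
V_GS = 0.599 + 2.15 = 2.75 V.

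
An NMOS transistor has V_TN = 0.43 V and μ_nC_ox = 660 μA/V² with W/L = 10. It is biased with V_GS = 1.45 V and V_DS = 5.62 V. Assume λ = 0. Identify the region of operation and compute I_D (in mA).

k_n = μ_nC_ox · (W/L) = 6.6 mA/V².
V_ov = V_GS − V_TN = 1.45 − 0.43 = 1.02 V.
Since V_DS = 5.62 V ≥ V_ov = 1.02 V, the device is in saturation.
I_D = ½ k_n V_ov² = 0.5 × 6.6 × 1.02² = 3.43 mA.

Saturation; I_D = 3.43 mA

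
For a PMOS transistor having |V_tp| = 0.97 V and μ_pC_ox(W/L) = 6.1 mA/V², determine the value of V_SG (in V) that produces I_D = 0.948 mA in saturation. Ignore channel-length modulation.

V_SG = 1.53 V

In saturation I_D = ½ k_p (V_SG − |V_tp|)², so V_SG − |V_tp| = √(2 I_D / k_p) = √(2 × 0.948 / 6.1) = 0.558 V.
V_SG = 0.97 + 0.558 = 1.53 V.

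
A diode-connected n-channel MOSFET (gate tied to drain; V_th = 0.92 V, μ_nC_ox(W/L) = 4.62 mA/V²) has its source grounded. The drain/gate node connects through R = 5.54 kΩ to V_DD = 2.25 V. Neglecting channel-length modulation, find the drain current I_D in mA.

I_D = 0.189 mA

With gate tied to drain, V_GS = V_DS ≥ V_GS − V_th, so the device is in saturation.
KCL at the drain: ½ k_n (V_GS − V_th)² = (V_DD − V_GS)/R.
Let x = V_GS − 0.92. Then 12.8 x² + x − 1.33 = 0, giving x = 0.286 V (positive root), so V_GS = 1.21 V.
I_D = (V_DD − V_GS)/R = (2.25 − 1.21) / 5.54 = 0.189 mA.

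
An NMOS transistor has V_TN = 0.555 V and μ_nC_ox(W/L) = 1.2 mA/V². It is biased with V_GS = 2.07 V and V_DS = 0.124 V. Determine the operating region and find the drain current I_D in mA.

Triode; I_D = 0.216 mA

V_ov = V_GS − V_TN = 2.07 − 0.555 = 1.51 V.
Since V_DS = 0.124 V < V_ov = 1.51 V, the device is in the triode region.
I_D = k_n [V_ov · V_DS − ½ V_DS²] = 1.2 × [1.51 × 0.124 − 0.5 × 0.124²] = 0.216 mA.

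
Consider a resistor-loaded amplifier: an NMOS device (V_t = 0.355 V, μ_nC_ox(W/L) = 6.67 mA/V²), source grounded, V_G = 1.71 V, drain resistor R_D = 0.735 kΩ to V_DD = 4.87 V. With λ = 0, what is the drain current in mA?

I_D = 5.41 mA

V_GS = V_G = 1.71 V, so V_ov = 1.71 − 0.355 = 1.35 V.
Assume saturation: I_D = ½ k_n V_ov² = 0.5 × 6.67 × 1.35² = 6.12 mA, giving V_DS = V_DD − I_D R_D = 4.87 − 6.12 × 0.735 = 0.369 V.
But 0.369 V < V_ov = 1.35 V, so the device is actually in triode.
In triode I_D = k_n[V_ov V_DS − ½ V_DS²] and I_D = (V_DD − V_DS)/R_D. Equating: 2.45 V_DS² − 7.643 V_DS + 4.87 = 0, giving V_DS = 0.893 V (the root below V_ov).
I_D = (4.87 − 0.893) / 0.735 = 5.41 mA.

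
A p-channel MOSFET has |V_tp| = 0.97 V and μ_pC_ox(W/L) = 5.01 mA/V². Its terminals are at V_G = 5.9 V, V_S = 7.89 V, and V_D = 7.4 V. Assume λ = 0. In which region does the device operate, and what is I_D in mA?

Triode; I_D = 1.90 mA

V_SG = V_S − V_G = 7.89 − 5.9 = 1.99 V; V_SD = V_S − V_D = 7.89 − 7.4 = 0.49 V.
V_ov = V_SG − |V_tp| = 1.99 − 0.97 = 1.02 V.
Since V_SD = 0.49 V < V_ov = 1.02 V, the device is in the triode region.
I_D = k_p [V_ov · V_SD − ½ V_SD²] = 5.01 × [1.02 × 0.49 − 0.5 × 0.49²] = 1.9 mA.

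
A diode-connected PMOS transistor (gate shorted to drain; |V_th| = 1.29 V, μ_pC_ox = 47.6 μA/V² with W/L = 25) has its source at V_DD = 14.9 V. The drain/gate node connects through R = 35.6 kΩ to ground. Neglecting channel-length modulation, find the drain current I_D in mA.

I_D = 0.360 mA

With gate tied to drain, V_SG = V_SD ≥ V_SG − |V_th|, so the device is in saturation.
k_p = μ_pC_ox · (W/L) = 1.19 mA/V².
KCL at the drain: ½ k_p (V_SG − |V_th|)² = (V_DD − V_SG)/R.
Let x = V_SG − 1.29. Then 21.2 x² + x − 13.61 = 0, giving x = 0.778 V (positive root), so V_SG = 2.07 V.
I_D = (V_DD − V_SG)/R = (14.9 − 2.07) / 35.6 = 0.36 mA.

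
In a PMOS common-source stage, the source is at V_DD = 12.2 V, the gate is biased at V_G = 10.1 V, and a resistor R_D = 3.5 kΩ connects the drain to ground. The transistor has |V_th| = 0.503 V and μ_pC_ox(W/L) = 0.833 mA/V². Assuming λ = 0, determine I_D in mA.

I_D = 1.06 mA

V_SG = V_DD − V_G = 12.2 − 10.1 = 2.1 V, so V_ov = 2.1 − 0.503 = 1.6 V.
Assume saturation: I_D = ½ k_p V_ov² = 0.5 × 0.833 × 1.6² = 1.06 mA, giving V_SD = V_DD − I_D R_D = 12.2 − 1.06 × 3.5 = 8.48 V.
V_SD = 8.48 V ≥ V_ov = 1.6 V, confirming saturation.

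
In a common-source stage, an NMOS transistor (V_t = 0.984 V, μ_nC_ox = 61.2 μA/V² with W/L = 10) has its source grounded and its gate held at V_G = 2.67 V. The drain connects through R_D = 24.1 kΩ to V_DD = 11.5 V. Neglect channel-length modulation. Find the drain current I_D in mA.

V_GS = V_G = 2.67 V, so V_ov = 2.67 − 0.984 = 1.69 V.
k_n = μ_nC_ox · (W/L) = 0.612 mA/V².
Assume saturation: I_D = ½ k_n V_ov² = 0.5 × 0.612 × 1.69² = 0.87 mA, giving V_DS = V_DD − I_D R_D = 11.5 − 0.87 × 24.1 = -9.46 V.
But -9.46 V < V_ov = 1.69 V, so the device is actually in triode.
In triode I_D = k_n[V_ov V_DS − ½ V_DS²] and I_D = (V_DD − V_DS)/R_D. Equating: 7.37 V_DS² − 25.87 V_DS + 11.5 = 0, giving V_DS = 0.522 V (the root below V_ov).
I_D = (11.5 − 0.522) / 24.1 = 0.456 mA.

I_D = 0.456 mA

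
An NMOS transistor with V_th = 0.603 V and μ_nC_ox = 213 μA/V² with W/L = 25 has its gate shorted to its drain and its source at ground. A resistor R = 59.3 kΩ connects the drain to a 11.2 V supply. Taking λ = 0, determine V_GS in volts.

V_GS = 0.859 V

With gate tied to drain, V_GS = V_DS ≥ V_GS − V_th, so the device is in saturation.
k_n = μ_nC_ox · (W/L) = 5.325 mA/V².
KCL at the drain: ½ k_n (V_GS − V_th)² = (V_DD − V_GS)/R.
Let x = V_GS − 0.603. Then 158 x² + x − 10.6 = 0, giving x = 0.256 V (positive root), so V_GS = 0.859 V.
I_D = (V_DD − V_GS)/R = (11.2 − 0.859) / 59.3 = 0.174 mA.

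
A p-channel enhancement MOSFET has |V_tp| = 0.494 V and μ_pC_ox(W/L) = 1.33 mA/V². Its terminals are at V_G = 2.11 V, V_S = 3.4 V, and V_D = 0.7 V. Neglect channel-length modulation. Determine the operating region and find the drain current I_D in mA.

Saturation; I_D = 0.421 mA

V_SG = V_S − V_G = 3.4 − 2.11 = 1.29 V; V_SD = V_S − V_D = 3.4 − 0.7 = 2.7 V.
V_ov = V_SG − |V_tp| = 1.29 − 0.494 = 0.796 V.
Since V_SD = 2.7 V ≥ V_ov = 0.796 V, the device is in saturation.
I_D = ½ k_p V_ov² = 0.5 × 1.33 × 0.796² = 0.421 mA.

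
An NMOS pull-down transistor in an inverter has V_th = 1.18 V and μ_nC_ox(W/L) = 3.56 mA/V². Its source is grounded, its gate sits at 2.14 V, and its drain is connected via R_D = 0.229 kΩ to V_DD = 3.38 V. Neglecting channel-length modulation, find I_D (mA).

V_GS = V_G = 2.14 V, so V_ov = 2.14 − 1.18 = 0.96 V.
Assume saturation: I_D = ½ k_n V_ov² = 0.5 × 3.56 × 0.96² = 1.64 mA, giving V_DS = V_DD − I_D R_D = 3.38 − 1.64 × 0.229 = 3 V.
V_DS = 3 V ≥ V_ov = 0.96 V, confirming saturation.

I_D = 1.64 mA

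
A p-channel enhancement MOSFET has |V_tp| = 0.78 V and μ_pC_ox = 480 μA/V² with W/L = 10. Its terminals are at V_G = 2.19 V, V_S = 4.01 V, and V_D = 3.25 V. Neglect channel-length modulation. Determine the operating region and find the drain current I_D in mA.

V_SG = V_S − V_G = 4.01 − 2.19 = 1.82 V; V_SD = V_S − V_D = 4.01 − 3.25 = 0.76 V.
k_p = μ_pC_ox · (W/L) = 4.8 mA/V².
V_ov = V_SG − |V_tp| = 1.82 − 0.78 = 1.04 V.
Since V_SD = 0.76 V < V_ov = 1.04 V, the device is in the triode region.
I_D = k_p [V_ov · V_SD − ½ V_SD²] = 4.8 × [1.04 × 0.76 − 0.5 × 0.76²] = 2.41 mA.

Triode; I_D = 2.41 mA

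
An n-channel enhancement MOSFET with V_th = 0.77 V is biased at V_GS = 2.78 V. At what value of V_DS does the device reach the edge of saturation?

The boundary between triode and saturation is V_DS = V_GS − V_th = V_ov.
V_ov = 2.78 − 0.77 = 2.01 V.

V_DS,sat = 2.01 V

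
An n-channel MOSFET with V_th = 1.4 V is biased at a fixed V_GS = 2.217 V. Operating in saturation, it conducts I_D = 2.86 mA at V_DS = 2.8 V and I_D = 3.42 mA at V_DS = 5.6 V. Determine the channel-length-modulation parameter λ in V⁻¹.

With V_GS fixed, I_D ∝ (1 + λ V_DS) in saturation, so I_D2/I_D1 = (1 + λ V_DS2)/(1 + λ V_DS1).
3.42/2.86 = 1.196 = (1 + 5.6 λ)/(1 + 2.8 λ).
Solving: λ (I_D1 V_DS2 − I_D2 V_DS1) = I_D2 − I_D1, so λ = (3.42 − 2.86) / (2.86 × 5.6 − 3.42 × 2.8) = 0.56 / 6.44 = 0.087 V⁻¹.

λ = 0.0870 V⁻¹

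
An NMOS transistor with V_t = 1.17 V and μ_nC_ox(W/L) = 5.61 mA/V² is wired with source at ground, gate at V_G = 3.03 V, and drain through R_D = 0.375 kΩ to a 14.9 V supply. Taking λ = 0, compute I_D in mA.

V_GS = V_G = 3.03 V, so V_ov = 3.03 − 1.17 = 1.86 V.
Assume saturation: I_D = ½ k_n V_ov² = 0.5 × 5.61 × 1.86² = 9.7 mA, giving V_DS = V_DD − I_D R_D = 14.9 − 9.7 × 0.375 = 11.3 V.
V_DS = 11.3 V ≥ V_ov = 1.86 V, confirming saturation.

I_D = 9.70 mA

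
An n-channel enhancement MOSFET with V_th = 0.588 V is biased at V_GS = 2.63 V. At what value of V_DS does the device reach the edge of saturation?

V_DS,sat = 2.04 V

The boundary between triode and saturation is V_DS = V_GS − V_th = V_ov.
V_ov = 2.63 − 0.588 = 2.04 V.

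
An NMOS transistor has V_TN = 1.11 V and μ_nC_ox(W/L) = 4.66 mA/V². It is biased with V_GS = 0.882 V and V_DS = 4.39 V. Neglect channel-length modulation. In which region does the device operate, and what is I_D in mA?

V_GS = 0.882 V < V_TN = 1.11 V, so the transistor is in cutoff.

Cutoff; I_D = 0 mA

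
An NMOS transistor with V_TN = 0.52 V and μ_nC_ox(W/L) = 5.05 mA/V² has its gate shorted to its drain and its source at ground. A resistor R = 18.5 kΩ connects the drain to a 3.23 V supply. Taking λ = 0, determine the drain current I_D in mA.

I_D = 0.134 mA

With gate tied to drain, V_GS = V_DS ≥ V_GS − V_TN, so the device is in saturation.
KCL at the drain: ½ k_n (V_GS − V_TN)² = (V_DD − V_GS)/R.
Let x = V_GS − 0.52. Then 46.7 x² + x − 2.71 = 0, giving x = 0.23 V (positive root), so V_GS = 0.75 V.
I_D = (V_DD − V_GS)/R = (3.23 − 0.75) / 18.5 = 0.134 mA.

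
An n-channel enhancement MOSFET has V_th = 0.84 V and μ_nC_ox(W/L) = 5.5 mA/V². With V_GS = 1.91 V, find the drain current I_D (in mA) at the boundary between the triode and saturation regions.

At the boundary V_DS = V_ov = V_GS − V_th = 1.91 − 0.84 = 1.07 V.
I_D = ½ k_n V_ov² = 0.5 × 5.5 × 1.07² = 3.15 mA.

I_D = 3.15 mA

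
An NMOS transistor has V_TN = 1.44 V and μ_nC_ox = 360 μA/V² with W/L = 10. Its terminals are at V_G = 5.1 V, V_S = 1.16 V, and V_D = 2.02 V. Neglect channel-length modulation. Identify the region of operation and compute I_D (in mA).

V_GS = V_G − V_S = 5.1 − 1.16 = 3.94 V; V_DS = V_D − V_S = 2.02 − 1.16 = 0.86 V.
k_n = μ_nC_ox · (W/L) = 3.6 mA/V².
V_ov = V_GS − V_TN = 3.94 − 1.44 = 2.5 V.
Since V_DS = 0.86 V < V_ov = 2.5 V, the device is in the triode region.
I_D = k_n [V_ov · V_DS − ½ V_DS²] = 3.6 × [2.5 × 0.86 − 0.5 × 0.86²] = 6.41 mA.

Triode; I_D = 6.41 mA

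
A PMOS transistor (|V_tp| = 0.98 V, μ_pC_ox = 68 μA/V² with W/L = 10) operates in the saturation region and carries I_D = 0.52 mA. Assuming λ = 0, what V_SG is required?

V_SG = 2.22 V

k_p = μ_pC_ox · (W/L) = 0.68 mA/V².
In saturation I_D = ½ k_p (V_SG − |V_tp|)², so V_SG − |V_tp| = √(2 I_D / k_p) = √(2 × 0.52 / 0.68) = 1.24 V.
V_SG = 0.98 + 1.24 = 2.22 V.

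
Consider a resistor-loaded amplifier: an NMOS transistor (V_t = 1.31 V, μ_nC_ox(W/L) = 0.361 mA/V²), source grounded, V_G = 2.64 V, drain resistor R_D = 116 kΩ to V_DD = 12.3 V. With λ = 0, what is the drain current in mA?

I_D = 0.104 mA

V_GS = V_G = 2.64 V, so V_ov = 2.64 − 1.31 = 1.33 V.
Assume saturation: I_D = ½ k_n V_ov² = 0.5 × 0.361 × 1.33² = 0.319 mA, giving V_DS = V_DD − I_D R_D = 12.3 − 0.319 × 116 = -24.7 V.
But -24.7 V < V_ov = 1.33 V, so the device is actually in triode.
In triode I_D = k_n[V_ov V_DS − ½ V_DS²] and I_D = (V_DD − V_DS)/R_D. Equating: 20.9 V_DS² − 56.7 V_DS + 12.3 = 0, giving V_DS = 0.238 V (the root below V_ov).
I_D = (12.3 − 0.238) / 116 = 0.104 mA.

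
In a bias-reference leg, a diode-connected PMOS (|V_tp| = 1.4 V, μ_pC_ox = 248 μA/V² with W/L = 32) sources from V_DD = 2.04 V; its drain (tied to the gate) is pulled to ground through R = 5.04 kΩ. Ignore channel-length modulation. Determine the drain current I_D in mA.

With gate tied to drain, V_SG = V_SD ≥ V_SG − |V_tp|, so the device is in saturation.
k_p = μ_pC_ox · (W/L) = 7.936 mA/V².
KCL at the drain: ½ k_p (V_SG − |V_tp|)² = (V_DD − V_SG)/R.
Let x = V_SG − 1.4. Then 20 x² + x − 0.64 = 0, giving x = 0.156 V (positive root), so V_SG = 1.56 V.
I_D = (V_DD − V_SG)/R = (2.04 − 1.56) / 5.04 = 0.0961 mA.

I_D = 0.0961 mA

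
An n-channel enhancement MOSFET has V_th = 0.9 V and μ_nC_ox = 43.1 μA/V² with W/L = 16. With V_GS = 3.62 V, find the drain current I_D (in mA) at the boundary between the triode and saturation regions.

At the boundary V_DS = V_ov = V_GS − V_th = 3.62 − 0.9 = 2.72 V.
k_n = μ_nC_ox · (W/L) = 0.6896 mA/V².
I_D = ½ k_n V_ov² = 0.5 × 0.6896 × 2.72² = 2.55 mA.

I_D = 2.55 mA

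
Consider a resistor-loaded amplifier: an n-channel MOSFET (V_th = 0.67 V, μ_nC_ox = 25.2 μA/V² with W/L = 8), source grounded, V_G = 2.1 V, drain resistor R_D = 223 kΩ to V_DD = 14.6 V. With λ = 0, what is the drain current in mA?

I_D = 0.0644 mA

V_GS = V_G = 2.1 V, so V_ov = 2.1 − 0.67 = 1.43 V.
k_n = μ_nC_ox · (W/L) = 0.2016 mA/V².
Assume saturation: I_D = ½ k_n V_ov² = 0.5 × 0.2016 × 1.43² = 0.206 mA, giving V_DS = V_DD − I_D R_D = 14.6 − 0.206 × 223 = -31.4 V.
But -31.4 V < V_ov = 1.43 V, so the device is actually in triode.
In triode I_D = k_n[V_ov V_DS − ½ V_DS²] and I_D = (V_DD − V_DS)/R_D. Equating: 22.5 V_DS² − 65.29 V_DS + 14.6 = 0, giving V_DS = 0.244 V (the root below V_ov).
I_D = (14.6 − 0.244) / 223 = 0.0644 mA.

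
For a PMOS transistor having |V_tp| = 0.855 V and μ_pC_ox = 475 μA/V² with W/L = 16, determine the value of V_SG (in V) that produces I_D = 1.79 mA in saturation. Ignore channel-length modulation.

V_SG = 1.54 V

k_p = μ_pC_ox · (W/L) = 7.6 mA/V².
In saturation I_D = ½ k_p (V_SG − |V_tp|)², so V_SG − |V_tp| = √(2 I_D / k_p) = √(2 × 1.79 / 7.6) = 0.686 V.
V_SG = 0.855 + 0.686 = 1.54 V.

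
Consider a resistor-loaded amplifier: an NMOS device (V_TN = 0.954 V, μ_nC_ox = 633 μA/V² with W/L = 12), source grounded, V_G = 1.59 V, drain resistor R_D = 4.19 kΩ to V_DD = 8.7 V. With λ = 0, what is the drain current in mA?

I_D = 1.54 mA

V_GS = V_G = 1.59 V, so V_ov = 1.59 − 0.954 = 0.636 V.
k_n = μ_nC_ox · (W/L) = 7.596 mA/V².
Assume saturation: I_D = ½ k_n V_ov² = 0.5 × 7.596 × 0.636² = 1.54 mA, giving V_DS = V_DD − I_D R_D = 8.7 − 1.54 × 4.19 = 2.26 V.
V_DS = 2.26 V ≥ V_ov = 0.636 V, confirming saturation.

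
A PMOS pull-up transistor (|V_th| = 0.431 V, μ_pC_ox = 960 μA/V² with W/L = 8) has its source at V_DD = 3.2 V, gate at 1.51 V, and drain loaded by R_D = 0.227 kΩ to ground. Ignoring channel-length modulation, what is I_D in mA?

I_D = 6.09 mA

V_SG = V_DD − V_G = 3.2 − 1.51 = 1.69 V, so V_ov = 1.69 − 0.431 = 1.26 V.
k_p = μ_pC_ox · (W/L) = 7.68 mA/V².
Assume saturation: I_D = ½ k_p V_ov² = 0.5 × 7.68 × 1.26² = 6.09 mA, giving V_SD = V_DD − I_D R_D = 3.2 − 6.09 × 0.227 = 1.82 V.
V_SD = 1.82 V ≥ V_ov = 1.26 V, confirming saturation.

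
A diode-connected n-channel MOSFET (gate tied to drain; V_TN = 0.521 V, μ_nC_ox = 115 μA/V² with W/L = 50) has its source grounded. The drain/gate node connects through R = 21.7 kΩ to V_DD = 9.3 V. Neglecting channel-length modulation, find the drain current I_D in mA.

With gate tied to drain, V_GS = V_DS ≥ V_GS − V_TN, so the device is in saturation.
k_n = μ_nC_ox · (W/L) = 5.75 mA/V².
KCL at the drain: ½ k_n (V_GS − V_TN)² = (V_DD − V_GS)/R.
Let x = V_GS − 0.521. Then 62.4 x² + x − 8.779 = 0, giving x = 0.367 V (positive root), so V_GS = 0.888 V.
I_D = (V_DD − V_GS)/R = (9.3 − 0.888) / 21.7 = 0.388 mA.

I_D = 0.388 mA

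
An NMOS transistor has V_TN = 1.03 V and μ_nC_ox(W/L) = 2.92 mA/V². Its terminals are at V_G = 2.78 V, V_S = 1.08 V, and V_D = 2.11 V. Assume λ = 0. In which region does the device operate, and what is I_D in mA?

V_GS = V_G − V_S = 2.78 − 1.08 = 1.7 V; V_DS = V_D − V_S = 2.11 − 1.08 = 1.03 V.
V_ov = V_GS − V_TN = 1.7 − 1.03 = 0.67 V.
Since V_DS = 1.03 V ≥ V_ov = 0.67 V, the device is in saturation.
I_D = ½ k_n V_ov² = 0.5 × 2.92 × 0.67² = 0.655 mA.

Saturation; I_D = 0.655 mA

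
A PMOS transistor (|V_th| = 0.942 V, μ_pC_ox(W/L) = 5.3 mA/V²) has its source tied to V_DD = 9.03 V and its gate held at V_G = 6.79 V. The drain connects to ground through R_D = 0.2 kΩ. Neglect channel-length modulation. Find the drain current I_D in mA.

V_SG = V_DD − V_G = 9.03 − 6.79 = 2.24 V, so V_ov = 2.24 − 0.942 = 1.3 V.
Assume saturation: I_D = ½ k_p V_ov² = 0.5 × 5.3 × 1.3² = 4.46 mA, giving V_SD = V_DD − I_D R_D = 9.03 − 4.46 × 0.2 = 8.14 V.
V_SD = 8.14 V ≥ V_ov = 1.3 V, confirming saturation.

I_D = 4.46 mA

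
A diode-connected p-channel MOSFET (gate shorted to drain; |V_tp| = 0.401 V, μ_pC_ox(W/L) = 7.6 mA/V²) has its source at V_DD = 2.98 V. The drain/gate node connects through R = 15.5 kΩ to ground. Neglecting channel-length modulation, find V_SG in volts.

With gate tied to drain, V_SG = V_SD ≥ V_SG − |V_tp|, so the device is in saturation.
KCL at the drain: ½ k_p (V_SG − |V_tp|)² = (V_DD − V_SG)/R.
Let x = V_SG − 0.401. Then 58.9 x² + x − 2.579 = 0, giving x = 0.201 V (positive root), so V_SG = 0.602 V.
I_D = (V_DD − V_SG)/R = (2.98 − 0.602) / 15.5 = 0.153 mA.

V_SG = 0.602 V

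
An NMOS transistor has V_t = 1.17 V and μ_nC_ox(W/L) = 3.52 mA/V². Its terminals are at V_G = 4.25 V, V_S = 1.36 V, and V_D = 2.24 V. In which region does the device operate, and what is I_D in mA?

Triode; I_D = 3.96 mA

V_GS = V_G − V_S = 4.25 − 1.36 = 2.89 V; V_DS = V_D − V_S = 2.24 − 1.36 = 0.88 V.
V_ov = V_GS − V_t = 2.89 − 1.17 = 1.72 V.
Since V_DS = 0.88 V < V_ov = 1.72 V, the device is in the triode region.
I_D = k_n [V_ov · V_DS − ½ V_DS²] = 3.52 × [1.72 × 0.88 − 0.5 × 0.88²] = 3.96 mA.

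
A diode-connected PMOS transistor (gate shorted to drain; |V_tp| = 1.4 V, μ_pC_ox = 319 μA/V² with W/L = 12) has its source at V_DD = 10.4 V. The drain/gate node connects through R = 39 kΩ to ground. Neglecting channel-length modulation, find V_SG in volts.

V_SG = 1.74 V

With gate tied to drain, V_SG = V_SD ≥ V_SG − |V_tp|, so the device is in saturation.
k_p = μ_pC_ox · (W/L) = 3.828 mA/V².
KCL at the drain: ½ k_p (V_SG − |V_tp|)² = (V_DD − V_SG)/R.
Let x = V_SG − 1.4. Then 74.6 x² + x − 9 = 0, giving x = 0.341 V (positive root), so V_SG = 1.74 V.
I_D = (V_DD − V_SG)/R = (10.4 − 1.74) / 39 = 0.222 mA.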